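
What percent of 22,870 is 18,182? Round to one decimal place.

18,182 ÷ 22,870 ≈ 79.5%.

79.5%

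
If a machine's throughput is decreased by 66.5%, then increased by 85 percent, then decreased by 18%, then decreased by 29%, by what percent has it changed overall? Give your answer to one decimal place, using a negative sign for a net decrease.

-63.9%

A 66.5% decrease multiplies by 0.335.
Then an 85% increase: 0.335 × 1.85 = 0.61975.
Then an 18% decrease: 0.61975 × 0.82 = 0.508195.
Then a 29% decrease: 0.508195 × 0.71 = 0.36081845.
Overall factor 0.36081845, i.e. -63.9%.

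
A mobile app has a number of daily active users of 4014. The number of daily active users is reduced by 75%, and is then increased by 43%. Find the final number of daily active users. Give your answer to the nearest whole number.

1435

75% decrease: 4014 × 0.25 = 1003.5.
Apply the 43% increase: 1003.5 × 1.43 = 1435.005 ≈ 1435.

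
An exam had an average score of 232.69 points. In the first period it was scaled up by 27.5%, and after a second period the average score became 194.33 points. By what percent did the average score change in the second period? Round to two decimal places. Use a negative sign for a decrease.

-34.50%

After the first period: 232.69 × 1.275 = 296.67975.
Second-period multiplier: 194.33 ÷ 296.67975 ≈ 0.655016.
That is a change of -34.50%.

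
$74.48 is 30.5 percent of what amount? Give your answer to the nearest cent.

$244.20

$74.48 ÷ 0.305 ≈ $244.20.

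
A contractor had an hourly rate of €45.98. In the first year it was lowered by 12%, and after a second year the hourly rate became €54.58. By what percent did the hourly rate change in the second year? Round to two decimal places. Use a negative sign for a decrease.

34.89%

After the first year: €45.98 × 0.88 = €40.4624.
Second-year multiplier: €54.58 ÷ €40.4624 ≈ 1.348907.
That is a change of 34.89%.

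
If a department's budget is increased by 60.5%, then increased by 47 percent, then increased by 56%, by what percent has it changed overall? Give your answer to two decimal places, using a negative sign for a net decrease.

The combined multiplier is 1.605 × 1.47 × 1.56 = 3.680586.
That corresponds to an increase of 268.06%.

268.06%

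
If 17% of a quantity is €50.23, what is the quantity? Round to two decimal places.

€50.23 ÷ 0.17 ≈ €295.47.

€295.47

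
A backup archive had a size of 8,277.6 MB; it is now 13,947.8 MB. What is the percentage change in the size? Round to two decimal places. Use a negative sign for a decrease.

68.50%

Change: 13,947.8 − 8,277.6 = 5,670.2.
Relative to the original: 5,670.2 ÷ 8,277.6 ≈ 68.50%.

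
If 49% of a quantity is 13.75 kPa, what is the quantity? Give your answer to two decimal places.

13.75 kPa ÷ 0.49 ≈ 28.06 kPa.

28.06 kPa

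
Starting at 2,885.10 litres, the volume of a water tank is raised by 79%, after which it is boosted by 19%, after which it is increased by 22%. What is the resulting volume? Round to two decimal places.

After the 79% increase: 2,885.10 × 1.79 = 5164.329.
Apply the 19% increase: 5164.329 × 1.19 = 6145.55151.
Apply the 22% increase: 6145.55151 × 1.22 = 7497.5728422 ≈ 7,497.57.

7,497.57 litres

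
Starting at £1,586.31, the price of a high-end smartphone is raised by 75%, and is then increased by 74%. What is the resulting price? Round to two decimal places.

75% increase: £1,586.31 × 1.75 = £2776.0425.
Apply the 74% increase: £2776.0425 × 1.74 = £4830.31395 ≈ £4,830.31.

£4,830.31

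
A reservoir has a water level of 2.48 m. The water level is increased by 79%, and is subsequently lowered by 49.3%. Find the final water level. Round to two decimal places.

2.25 m

Each change multiplies by a factor: 1.79 × 0.507 = 0.90753.
2.48 × 0.90753 = 2.2506744 ≈ 2.25.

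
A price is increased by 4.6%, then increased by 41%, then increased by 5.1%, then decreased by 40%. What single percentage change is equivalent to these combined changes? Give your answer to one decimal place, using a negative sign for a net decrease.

A 4.6% increase multiplies by 1.046.
Then a 41% increase: 1.046 × 1.41 = 1.47486.
Then a 5.1% increase: 1.47486 × 1.051 = 1.55007786.
Then a 40% decrease: 1.55007786 × 0.6 = 0.930046716.
Overall factor 0.930046716, i.e. -7.0%.

-7.0%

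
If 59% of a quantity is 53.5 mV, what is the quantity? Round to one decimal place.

90.7 mV

53.5 mV ÷ 0.59 ≈ 90.7 mV.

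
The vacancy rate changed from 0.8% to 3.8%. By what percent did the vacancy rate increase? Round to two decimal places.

375.00%

The change is 3.8 − 0.8 = 3.0 percentage points.
Relative to the original 0.8%, that is 3.0 ÷ 0.8 = 375.00%.
So the vacancy rate rose by 375.00%.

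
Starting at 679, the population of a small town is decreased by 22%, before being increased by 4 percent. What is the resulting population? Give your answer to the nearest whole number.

551

Each change multiplies by a factor: 0.78 × 1.04 = 0.8112.
679 × 0.8112 = 550.8048 ≈ 551.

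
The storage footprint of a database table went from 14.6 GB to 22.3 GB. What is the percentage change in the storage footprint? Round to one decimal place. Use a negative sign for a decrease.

52.7%

Change: 22.3 − 14.6 = 7.7.
Relative to the original: 7.7 ÷ 14.6 ≈ 52.7%.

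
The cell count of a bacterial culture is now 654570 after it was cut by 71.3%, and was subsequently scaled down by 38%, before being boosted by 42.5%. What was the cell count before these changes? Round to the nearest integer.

2581473

Undoing the 42.5% increase: 654570 ÷ 1.425 ≈ 459347.368421.
Undoing the 38% decrease: 459347.368421 ÷ 0.62 ≈ 740882.852292.
Undoing the 71.3% decrease: 740882.852292 ÷ 0.287 ≈ 2581473.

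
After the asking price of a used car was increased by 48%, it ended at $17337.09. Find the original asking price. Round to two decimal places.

The overall multiplier applied was 1.48.
So the original asking price was $17337.09 ÷ 1.48 = $11714.25.

$11714.25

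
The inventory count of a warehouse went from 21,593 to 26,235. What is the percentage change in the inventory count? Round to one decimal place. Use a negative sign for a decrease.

21.5%

Change: 26,235 − 21,593 = 4,642.
Relative to the original: 4,642 ÷ 21,593 ≈ 21.5%.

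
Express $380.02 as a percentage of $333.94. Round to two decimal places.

$380.02 ÷ $333.94 ≈ 113.80%.

113.80%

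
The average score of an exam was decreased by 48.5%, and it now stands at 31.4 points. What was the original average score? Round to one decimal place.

The overall multiplier applied was 0.515.
So the original average score was 31.4 ÷ 0.515 ≈ 61.0 points.

61.0 points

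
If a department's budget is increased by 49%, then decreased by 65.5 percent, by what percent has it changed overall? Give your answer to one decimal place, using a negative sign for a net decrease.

The combined multiplier is 1.49 × 0.345 = 0.51405.
That corresponds to a decrease of 48.6%.

-48.6%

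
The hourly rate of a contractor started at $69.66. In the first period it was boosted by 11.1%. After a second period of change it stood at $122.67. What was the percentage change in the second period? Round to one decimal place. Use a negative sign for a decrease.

After the first period: $69.66 × 1.111 = $77.39226.
Second-period multiplier: $122.67 ÷ $77.39226 ≈ 1.58504.
That is a change of 58.5%.

58.5%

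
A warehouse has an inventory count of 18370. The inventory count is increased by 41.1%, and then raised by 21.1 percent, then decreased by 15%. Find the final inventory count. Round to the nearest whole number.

26681

Each change multiplies by a factor: 1.411 × 1.211 × 0.85 = 1.45241285.
18370 × 1.45241285 = 26680.8240545 ≈ 26681.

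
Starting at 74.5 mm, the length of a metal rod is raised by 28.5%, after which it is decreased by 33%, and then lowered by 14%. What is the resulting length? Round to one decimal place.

After the 28.5% increase: 74.5 × 1.285 = 95.7325.
Apply the 33% decrease: 95.7325 × 0.67 = 64.140775.
Apply the 14% decrease: 64.140775 × 0.86 = 55.1610665 ≈ 55.2.

55.2 mm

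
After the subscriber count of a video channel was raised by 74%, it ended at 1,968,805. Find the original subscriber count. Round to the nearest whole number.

The overall multiplier applied was 1.74.
So the original subscriber count was 1,968,805 ÷ 1.74 ≈ 1,131,497.

1,131,497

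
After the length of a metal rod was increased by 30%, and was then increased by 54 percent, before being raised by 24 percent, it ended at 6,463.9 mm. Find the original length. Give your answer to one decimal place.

2,603.8 mm

Undoing the 24% increase: 6,463.9 ÷ 1.24 ≈ 5212.822581.
Undoing the 54% increase: 5212.822581 ÷ 1.54 ≈ 3384.949728.
Undoing the 30% increase: 3384.949728 ÷ 1.3 ≈ 2,603.8 mm.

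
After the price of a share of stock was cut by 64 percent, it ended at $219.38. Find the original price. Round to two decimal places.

$609.39

The overall multiplier applied was 0.36.
So the original price was $219.38 ÷ 0.36 ≈ $609.39.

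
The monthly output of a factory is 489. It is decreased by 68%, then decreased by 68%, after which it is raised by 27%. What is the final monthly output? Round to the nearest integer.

68% decrease: 489 × 0.32 = 156.48.
After the 68% decrease: 156.48 × 0.32 = 50.0736.
Apply the 27% increase: 50.0736 × 1.27 = 63.593472 ≈ 64.

64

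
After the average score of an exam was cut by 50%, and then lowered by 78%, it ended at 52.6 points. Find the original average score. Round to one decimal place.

Undoing the 78% decrease: 52.6 ÷ 0.22 ≈ 239.090909.
Undoing the 50% decrease: 239.090909 ÷ 0.5 ≈ 478.2 points.

478.2 points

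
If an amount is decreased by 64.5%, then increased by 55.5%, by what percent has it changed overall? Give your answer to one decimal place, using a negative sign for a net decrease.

-44.8%

The combined multiplier is 0.355 × 1.555 = 0.552025.
That corresponds to a decrease of 44.8%.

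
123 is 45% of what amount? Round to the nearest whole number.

273

123 ÷ 0.45 ≈ 273.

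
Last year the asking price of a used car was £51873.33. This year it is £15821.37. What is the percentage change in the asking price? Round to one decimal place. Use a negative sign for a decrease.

Change: £15821.37 − £51873.33 = -£36051.96.
Relative to the original: -£36051.96 ÷ £51873.33 ≈ -69.5%.

-69.5%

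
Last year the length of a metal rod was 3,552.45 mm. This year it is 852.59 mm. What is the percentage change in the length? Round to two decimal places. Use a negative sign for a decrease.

Change: 852.59 − 3,552.45 = -2,699.86.
Relative to the original: -2,699.86 ÷ 3,552.45 ≈ -76.00%.

-76.00%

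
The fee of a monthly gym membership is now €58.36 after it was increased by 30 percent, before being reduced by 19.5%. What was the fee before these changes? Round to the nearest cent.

€55.77

The overall multiplier applied was 1.3 × 0.805 = 1.0465.
So the original fee was €58.36 ÷ 1.0465 ≈ €55.77.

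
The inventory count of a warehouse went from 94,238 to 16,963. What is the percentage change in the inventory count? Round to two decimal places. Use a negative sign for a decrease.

Change: 16,963 − 94,238 = -77,275.
Relative to the original: -77,275 ÷ 94,238 ≈ -82.00%.

-82.00%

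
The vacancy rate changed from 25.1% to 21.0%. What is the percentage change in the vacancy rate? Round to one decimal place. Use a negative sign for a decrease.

-16.3%

The change is 21.0 − 25.1 = -4.1 percentage points.
Relative to the original 25.1%, that is -4.1 ÷ 25.1 ≈ -16.3%.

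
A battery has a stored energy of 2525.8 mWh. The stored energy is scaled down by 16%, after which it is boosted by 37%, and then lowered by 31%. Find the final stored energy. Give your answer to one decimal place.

2005.6 mWh

Each change multiplies by a factor: 0.84 × 1.37 × 0.69 = 0.794052.
2525.8 × 0.794052 = 2005.6165416 ≈ 2005.6.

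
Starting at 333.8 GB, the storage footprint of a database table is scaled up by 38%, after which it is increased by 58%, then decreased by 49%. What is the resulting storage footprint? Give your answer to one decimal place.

Apply the 38% increase: 333.8 × 1.38 = 460.644.
58% increase: 460.644 × 1.58 = 727.81752.
Apply the 49% decrease: 727.81752 × 0.51 = 371.1869352 ≈ 371.2.

371.2 GB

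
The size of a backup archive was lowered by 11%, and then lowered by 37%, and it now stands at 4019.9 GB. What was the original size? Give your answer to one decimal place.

7169.4 GB

Undoing the 37% decrease: 4019.9 ÷ 0.63 ≈ 6380.793651.
Undoing the 11% decrease: 6380.793651 ÷ 0.89 ≈ 7169.4 GB.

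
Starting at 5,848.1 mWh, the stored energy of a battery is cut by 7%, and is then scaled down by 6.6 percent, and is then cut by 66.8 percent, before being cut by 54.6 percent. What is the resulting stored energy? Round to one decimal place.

765.7 mWh

Each change multiplies by a factor: 0.93 × 0.934 × 0.332 × 0.454 = 0.13092535536.
5,848.1 × 0.13092535536 = 765.664570680816 ≈ 765.7.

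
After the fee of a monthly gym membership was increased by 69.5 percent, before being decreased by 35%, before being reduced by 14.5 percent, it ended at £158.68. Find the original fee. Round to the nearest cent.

£168.45

The overall multiplier applied was 1.695 × 0.65 × 0.855 = 0.94199625.
So the original fee was £158.68 ÷ 0.94199625 ≈ £168.45.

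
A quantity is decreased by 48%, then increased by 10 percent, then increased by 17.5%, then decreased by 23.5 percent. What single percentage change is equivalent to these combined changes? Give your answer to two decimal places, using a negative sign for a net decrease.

-48.58%

A 48% decrease multiplies by 0.52.
Then a 10% increase: 0.52 × 1.1 = 0.572.
Then a 17.5% increase: 0.572 × 1.175 = 0.6721.
Then a 23.5% decrease: 0.6721 × 0.765 = 0.5141565.
Overall factor 0.5141565, i.e. -48.58%.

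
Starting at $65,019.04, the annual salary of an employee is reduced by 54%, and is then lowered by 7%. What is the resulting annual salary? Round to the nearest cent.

$27,815.15

Each change multiplies by a factor: 0.46 × 0.93 = 0.4278.
$65,019.04 × 0.4278 = $27815.145312 ≈ $27,815.15.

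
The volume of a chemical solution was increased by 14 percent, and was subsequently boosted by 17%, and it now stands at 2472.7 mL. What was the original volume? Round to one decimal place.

1853.9 mL

Undoing the 17% increase: 2472.7 ÷ 1.17 ≈ 2113.418803.
Undoing the 14% increase: 2113.418803 ÷ 1.14 ≈ 1853.9 mL.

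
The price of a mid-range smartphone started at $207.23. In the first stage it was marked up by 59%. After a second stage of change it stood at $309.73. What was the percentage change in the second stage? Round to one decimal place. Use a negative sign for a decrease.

-6.0%

After the first stage: $207.23 × 1.59 = $329.4957.
Second-stage multiplier: $309.73 ÷ $329.4957 ≈ 0.94001.
That is a change of -6.0%.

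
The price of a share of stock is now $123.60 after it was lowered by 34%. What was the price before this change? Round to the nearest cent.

$187.27

The overall multiplier applied was 0.66.
So the original price was $123.60 ÷ 0.66 ≈ $187.27.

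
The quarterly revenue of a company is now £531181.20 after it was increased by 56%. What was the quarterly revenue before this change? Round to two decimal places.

£340500.77

The overall multiplier applied was 1.56.
So the original quarterly revenue was £531181.20 ÷ 1.56 ≈ £340500.77.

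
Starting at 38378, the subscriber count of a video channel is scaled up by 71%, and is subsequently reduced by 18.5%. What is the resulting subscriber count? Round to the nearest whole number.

53485

After the 71% increase: 38378 × 1.71 = 65626.38.
18.5% decrease: 65626.38 × 0.815 = 53485.4997 ≈ 53485.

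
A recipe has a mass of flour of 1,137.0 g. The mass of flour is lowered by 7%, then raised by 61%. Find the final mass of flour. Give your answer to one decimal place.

1,702.4 g

After the 7% decrease: 1,137.0 × 0.93 = 1057.41.
After the 61% increase: 1057.41 × 1.61 = 1702.4301 ≈ 1,702.4.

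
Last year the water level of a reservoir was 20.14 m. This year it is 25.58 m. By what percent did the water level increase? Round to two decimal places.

27.01%

Change: 25.58 − 20.14 = 5.44.
Relative to the original: 5.44 ÷ 20.14 ≈ 27.01%.
So the water level increased by 27.01%.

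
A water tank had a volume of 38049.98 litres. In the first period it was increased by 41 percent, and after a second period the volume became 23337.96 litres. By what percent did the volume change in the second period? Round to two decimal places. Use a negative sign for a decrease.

-56.50%

After the first period: 38049.98 × 1.41 = 53650.4718.
Second-period multiplier: 23337.96 ÷ 53650.4718 ≈ 0.435.
That is a change of -56.50%.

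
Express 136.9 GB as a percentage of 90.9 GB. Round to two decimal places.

150.61%

136.9 GB ÷ 90.9 GB ≈ 150.61%.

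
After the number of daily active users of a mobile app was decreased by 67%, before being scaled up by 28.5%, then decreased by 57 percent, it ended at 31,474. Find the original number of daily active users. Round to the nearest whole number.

The overall multiplier applied was 0.33 × 1.285 × 0.43 = 0.1823415.
So the original number of daily active users was 31,474 ÷ 0.1823415 ≈ 172,610.

172,610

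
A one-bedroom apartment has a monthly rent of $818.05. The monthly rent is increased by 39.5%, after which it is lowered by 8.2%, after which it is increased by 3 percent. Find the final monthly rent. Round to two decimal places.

Each change multiplies by a factor: 1.395 × 0.918 × 1.03 = 1.3190283.
$818.05 × 1.3190283 = $1079.031100815 ≈ $1079.03.

$1079.03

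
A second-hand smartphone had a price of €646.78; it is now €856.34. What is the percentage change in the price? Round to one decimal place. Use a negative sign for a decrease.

Change: €856.34 − €646.78 = €209.56.
Relative to the original: €209.56 ÷ €646.78 ≈ 32.4%.

32.4%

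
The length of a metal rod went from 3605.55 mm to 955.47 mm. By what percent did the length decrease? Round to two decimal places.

Change: 955.47 − 3605.55 = -2650.08.
Relative to the original: -2650.08 ÷ 3605.55 ≈ -73.50%.
So the length decreased by 73.50%.

73.50%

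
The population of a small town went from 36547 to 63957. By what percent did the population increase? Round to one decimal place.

75.0%

Change: 63957 − 36547 = 27410.
Relative to the original: 27410 ÷ 36547 ≈ 75.0%.
So the population increased by 75.0%.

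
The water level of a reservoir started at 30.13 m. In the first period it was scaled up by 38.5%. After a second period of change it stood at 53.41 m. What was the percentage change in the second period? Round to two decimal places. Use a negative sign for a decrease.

27.99%

After the first period: 30.13 × 1.385 = 41.73005.
Second-period multiplier: 53.41 ÷ 41.73005 ≈ 1.279893.
That is a change of 27.99%.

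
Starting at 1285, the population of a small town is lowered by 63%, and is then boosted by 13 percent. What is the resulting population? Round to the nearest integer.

Each change multiplies by a factor: 0.37 × 1.13 = 0.4181.
1285 × 0.4181 = 537.2585 ≈ 537.

537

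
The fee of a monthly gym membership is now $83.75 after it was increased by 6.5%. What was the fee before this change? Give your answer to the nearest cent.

The overall multiplier applied was 1.065.
So the original fee was $83.75 ÷ 1.065 ≈ $78.64.

$78.64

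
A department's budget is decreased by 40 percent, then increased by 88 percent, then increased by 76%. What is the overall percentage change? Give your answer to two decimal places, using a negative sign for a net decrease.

98.53%

A 40% decrease multiplies by 0.6.
Then an 88% increase: 0.6 × 1.88 = 1.128.
Then a 76% increase: 1.128 × 1.76 = 1.98528.
Overall factor 1.98528, i.e. 98.53%.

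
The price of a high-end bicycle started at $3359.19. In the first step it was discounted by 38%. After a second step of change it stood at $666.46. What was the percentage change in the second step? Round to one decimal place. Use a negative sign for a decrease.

After the first step: $3359.19 × 0.62 = $2082.6978.
Second-step multiplier: $666.46 ÷ $2082.6978 ≈ 0.32.
That is a change of -68.0%.

-68.0%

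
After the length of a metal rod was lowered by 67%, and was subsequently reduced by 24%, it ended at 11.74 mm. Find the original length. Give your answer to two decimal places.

The overall multiplier applied was 0.33 × 0.76 = 0.2508.
So the original length was 11.74 ÷ 0.2508 ≈ 46.81 mm.

46.81 mm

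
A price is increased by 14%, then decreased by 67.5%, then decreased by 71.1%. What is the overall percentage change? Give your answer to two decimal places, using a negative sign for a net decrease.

The combined multiplier is 1.14 × 0.325 × 0.289 = 0.1070745.
That corresponds to a decrease of 89.29%.

-89.29%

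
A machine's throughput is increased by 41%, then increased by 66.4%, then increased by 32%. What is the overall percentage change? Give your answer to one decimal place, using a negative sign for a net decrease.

The combined multiplier is 1.41 × 1.664 × 1.32 = 3.0970368.
That corresponds to an increase of 209.7%.

209.7%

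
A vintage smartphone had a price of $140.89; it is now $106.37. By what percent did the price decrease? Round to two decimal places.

Change: $106.37 − $140.89 = -$34.52.
Relative to the original: -$34.52 ÷ $140.89 ≈ -24.50%.
So the price decreased by 24.50%.

24.50%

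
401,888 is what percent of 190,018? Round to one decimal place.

401,888 ÷ 190,018 ≈ 211.5%.

211.5%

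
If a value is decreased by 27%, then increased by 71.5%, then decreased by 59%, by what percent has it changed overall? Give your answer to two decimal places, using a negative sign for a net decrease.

The combined multiplier is 0.73 × 1.715 × 0.41 = 0.5132995.
That corresponds to a decrease of 48.67%.

-48.67%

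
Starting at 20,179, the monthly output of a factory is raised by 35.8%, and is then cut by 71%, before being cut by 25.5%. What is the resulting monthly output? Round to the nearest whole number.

5,920

Each change multiplies by a factor: 1.358 × 0.29 × 0.745 = 0.2933959.
20,179 × 0.2933959 = 5920.4358661 ≈ 5,920.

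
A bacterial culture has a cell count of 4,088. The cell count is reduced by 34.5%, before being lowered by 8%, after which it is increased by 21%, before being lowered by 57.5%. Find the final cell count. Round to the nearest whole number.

Apply the 34.5% decrease: 4,088 × 0.655 = 2677.64.
After the 8% decrease: 2677.64 × 0.92 = 2463.4288.
After the 21% increase: 2463.4288 × 1.21 = 2980.748848.
57.5% decrease: 2980.748848 × 0.425 = 1266.8182604 ≈ 1,267.

1,267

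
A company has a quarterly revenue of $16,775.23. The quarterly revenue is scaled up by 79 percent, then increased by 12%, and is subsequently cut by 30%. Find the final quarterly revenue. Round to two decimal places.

$23,541.69

Each change multiplies by a factor: 1.79 × 1.12 × 0.7 = 1.40336.
$16,775.23 × 1.40336 = $23541.6867728 ≈ $23,541.69.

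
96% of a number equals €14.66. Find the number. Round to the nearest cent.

€14.66 ÷ 0.96 ≈ €15.27.

€15.27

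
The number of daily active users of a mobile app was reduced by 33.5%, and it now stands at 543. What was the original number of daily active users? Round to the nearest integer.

817

The overall multiplier applied was 0.665.
So the original number of daily active users was 543 ÷ 0.665 ≈ 817.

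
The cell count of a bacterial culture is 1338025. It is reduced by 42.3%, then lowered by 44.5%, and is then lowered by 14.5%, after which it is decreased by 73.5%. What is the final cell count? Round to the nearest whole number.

42.3% decrease: 1338025 × 0.577 = 772040.425.
After the 44.5% decrease: 772040.425 × 0.555 = 428482.435875.
Apply the 14.5% decrease: 428482.435875 × 0.855 = 366352.482673125.
73.5% decrease: 366352.482673125 × 0.265 = 97083.407908378125 ≈ 97083.

97083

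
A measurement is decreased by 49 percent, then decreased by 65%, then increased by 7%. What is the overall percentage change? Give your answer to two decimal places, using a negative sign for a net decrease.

The combined multiplier is 0.51 × 0.35 × 1.07 = 0.190995.
That corresponds to a decrease of 80.90%.

-80.90%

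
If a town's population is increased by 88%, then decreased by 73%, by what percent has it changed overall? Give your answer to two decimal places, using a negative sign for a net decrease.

-49.24%

The combined multiplier is 1.88 × 0.27 = 0.5076.
That corresponds to a decrease of 49.24%.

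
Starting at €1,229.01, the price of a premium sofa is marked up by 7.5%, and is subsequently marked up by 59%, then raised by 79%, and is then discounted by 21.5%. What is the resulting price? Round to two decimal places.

€2,951.78

Apply the 7.5% increase: €1,229.01 × 1.075 = €1321.18575.
Apply the 59% increase: €1321.18575 × 1.59 = €2100.6853425.
After the 79% increase: €2100.6853425 × 1.79 = €3760.226763075.
After the 21.5% decrease: €3760.226763075 × 0.785 = €2951.778009013875 ≈ €2,951.78.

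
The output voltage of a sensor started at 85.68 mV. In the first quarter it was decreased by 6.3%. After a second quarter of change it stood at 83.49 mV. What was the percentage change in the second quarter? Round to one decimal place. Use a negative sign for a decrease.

After the first quarter: 85.68 × 0.937 = 80.28216.
Second-quarter multiplier: 83.49 ÷ 80.28216 ≈ 1.03996.
That is a change of 4.0%.

4.0%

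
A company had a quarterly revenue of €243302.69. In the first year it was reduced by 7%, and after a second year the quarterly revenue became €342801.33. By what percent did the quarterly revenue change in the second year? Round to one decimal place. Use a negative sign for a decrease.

After the first year: €243302.69 × 0.93 = €226271.5017.
Second-year multiplier: €342801.33 ÷ €226271.5017 ≈ 1.515.
That is a change of 51.5%.

51.5%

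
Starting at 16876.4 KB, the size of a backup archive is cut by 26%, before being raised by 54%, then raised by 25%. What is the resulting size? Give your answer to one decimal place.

24040.4 KB

Apply the 26% decrease: 16876.4 × 0.74 = 12488.536.
After the 54% increase: 12488.536 × 1.54 = 19232.34544.
After the 25% increase: 19232.34544 × 1.25 = 24040.4318 ≈ 24040.4.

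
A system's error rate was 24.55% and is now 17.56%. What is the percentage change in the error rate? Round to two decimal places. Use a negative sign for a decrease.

The change is 17.56 − 24.55 = -6.99 percentage points.
Relative to the original 24.55%, that is -6.99 ÷ 24.55 ≈ -28.47%.

-28.47%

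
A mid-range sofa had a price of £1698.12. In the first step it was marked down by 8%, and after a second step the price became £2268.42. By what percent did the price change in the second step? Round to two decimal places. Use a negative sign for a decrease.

After the first step: £1698.12 × 0.92 = £1562.2704.
Second-step multiplier: £2268.42 ÷ £1562.2704 ≈ 1.452002.
That is a change of 45.20%.

45.20%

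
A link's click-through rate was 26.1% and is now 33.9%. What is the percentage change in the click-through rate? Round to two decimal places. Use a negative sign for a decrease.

The change is 33.9 − 26.1 = 7.8 percentage points.
Relative to the original 26.1%, that is 7.8 ÷ 26.1 ≈ 29.89%.

29.89%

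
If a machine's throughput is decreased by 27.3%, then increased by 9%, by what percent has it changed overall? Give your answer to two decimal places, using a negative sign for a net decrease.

The combined multiplier is 0.727 × 1.09 = 0.79243.
That corresponds to a decrease of 20.76%.

-20.76%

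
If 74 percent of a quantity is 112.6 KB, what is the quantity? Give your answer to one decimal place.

152.2 KB

112.6 KB ÷ 0.74 ≈ 152.2 KB.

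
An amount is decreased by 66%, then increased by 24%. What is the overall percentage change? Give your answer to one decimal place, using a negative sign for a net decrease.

The combined multiplier is 0.34 × 1.24 = 0.4216.
That corresponds to a decrease of 57.8%.

-57.8%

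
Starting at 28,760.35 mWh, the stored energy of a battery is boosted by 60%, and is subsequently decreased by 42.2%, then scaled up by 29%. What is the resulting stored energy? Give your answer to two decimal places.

Each change multiplies by a factor: 1.6 × 0.578 × 1.29 = 1.192992.
28,760.35 × 1.192992 = 34310.8674672 ≈ 34,310.87.

34,310.87 mWh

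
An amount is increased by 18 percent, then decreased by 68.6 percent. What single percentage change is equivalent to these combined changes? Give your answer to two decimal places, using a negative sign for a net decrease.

-62.95%

The combined multiplier is 1.18 × 0.314 = 0.37052.
That corresponds to a decrease of 62.95%.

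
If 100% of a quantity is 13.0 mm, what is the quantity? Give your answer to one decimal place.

13.0 mm

13.0 mm ÷ 1 = 13.0 mm.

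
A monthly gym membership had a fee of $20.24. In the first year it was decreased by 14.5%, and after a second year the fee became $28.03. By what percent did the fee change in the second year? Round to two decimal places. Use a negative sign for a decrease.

61.97%

After the first year: $20.24 × 0.855 = $17.3052.
Second-year multiplier: $28.03 ÷ $17.3052 ≈ 1.619744.
That is a change of 61.97%.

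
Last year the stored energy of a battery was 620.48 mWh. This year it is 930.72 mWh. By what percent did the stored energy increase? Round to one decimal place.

50.0%

Change: 930.72 − 620.48 = 310.24.
Relative to the original: 310.24 ÷ 620.48 = 50.0%.
So the stored energy increased by 50.0%.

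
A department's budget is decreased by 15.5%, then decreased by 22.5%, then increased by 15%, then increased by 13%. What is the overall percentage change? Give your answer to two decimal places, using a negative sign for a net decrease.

A 15.5% decrease multiplies by 0.845.
Then a 22.5% decrease: 0.845 × 0.775 = 0.654875.
Then a 15% increase: 0.654875 × 1.15 = 0.75310625.
Then a 13% increase: 0.75310625 × 1.13 = 0.8510100625.
Overall factor 0.8510100625, i.e. -14.90%.

-14.90%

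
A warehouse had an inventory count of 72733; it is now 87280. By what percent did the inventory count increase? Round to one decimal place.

Change: 87280 − 72733 = 14547.
Relative to the original: 14547 ÷ 72733 ≈ 20.0%.
So the inventory count increased by 20.0%.

20.0%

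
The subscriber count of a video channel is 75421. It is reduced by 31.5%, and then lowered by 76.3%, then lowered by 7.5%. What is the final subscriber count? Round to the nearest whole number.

11326

Each change multiplies by a factor: 0.685 × 0.237 × 0.925 = 0.150169125.
75421 × 0.150169125 = 11325.905576625 ≈ 11326.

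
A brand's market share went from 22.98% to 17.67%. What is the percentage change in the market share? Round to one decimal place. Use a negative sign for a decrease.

-23.1%

The change is 17.67 − 22.98 = -5.31 percentage points.
Relative to the original 22.98%, that is -5.31 ÷ 22.98 ≈ -23.1%.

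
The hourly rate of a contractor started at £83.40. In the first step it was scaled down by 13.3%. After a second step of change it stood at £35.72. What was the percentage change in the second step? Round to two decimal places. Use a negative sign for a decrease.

-50.60%

After the first step: £83.40 × 0.867 = £72.3078.
Second-step multiplier: £35.72 ÷ £72.3078 ≈ 0.493999.
That is a change of -50.60%.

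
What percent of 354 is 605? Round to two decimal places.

170.90%

605 ÷ 354 ≈ 170.90%.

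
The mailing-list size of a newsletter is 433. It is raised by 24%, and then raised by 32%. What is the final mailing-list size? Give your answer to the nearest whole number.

Each change multiplies by a factor: 1.24 × 1.32 = 1.6368.
433 × 1.6368 = 708.7344 ≈ 709.

709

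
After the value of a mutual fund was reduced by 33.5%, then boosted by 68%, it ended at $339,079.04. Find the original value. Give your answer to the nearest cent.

$303,507.91

The overall multiplier applied was 0.665 × 1.68 = 1.1172.
So the original value was $339,079.04 ÷ 1.1172 ≈ $303,507.91.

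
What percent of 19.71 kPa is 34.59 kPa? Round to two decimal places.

175.49%

34.59 kPa ÷ 19.71 kPa ≈ 175.49%.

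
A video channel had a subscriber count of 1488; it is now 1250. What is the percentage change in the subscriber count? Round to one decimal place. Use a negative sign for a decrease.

-16.0%

Change: 1250 − 1488 = -238.
Relative to the original: -238 ÷ 1488 ≈ -16.0%.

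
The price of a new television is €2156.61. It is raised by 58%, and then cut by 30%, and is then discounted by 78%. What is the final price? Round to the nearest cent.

Each change multiplies by a factor: 1.58 × 0.7 × 0.22 = 0.24332.
€2156.61 × 0.24332 = €524.7463452 ≈ €524.75.

€524.75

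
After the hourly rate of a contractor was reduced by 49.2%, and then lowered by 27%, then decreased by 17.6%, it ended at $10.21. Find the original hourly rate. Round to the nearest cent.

$33.41

The overall multiplier applied was 0.508 × 0.73 × 0.824 = 0.30557216.
So the original hourly rate was $10.21 ÷ 0.30557216 ≈ $33.41.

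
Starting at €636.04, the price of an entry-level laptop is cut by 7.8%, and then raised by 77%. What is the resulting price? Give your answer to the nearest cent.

€1037.98

Each change multiplies by a factor: 0.922 × 1.77 = 1.63194.
€636.04 × 1.63194 = €1037.9791176 ≈ €1037.98.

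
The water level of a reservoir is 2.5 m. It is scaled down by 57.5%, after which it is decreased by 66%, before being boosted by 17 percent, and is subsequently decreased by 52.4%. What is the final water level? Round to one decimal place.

0.2 m

Apply the 57.5% decrease: 2.5 × 0.425 = 1.0625.
66% decrease: 1.0625 × 0.34 = 0.36125.
17% increase: 0.36125 × 1.17 = 0.4226625.
After the 52.4% decrease: 0.4226625 × 0.476 = 0.20118735 ≈ 0.2.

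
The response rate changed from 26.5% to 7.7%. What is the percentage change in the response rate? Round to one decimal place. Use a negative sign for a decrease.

-70.9%

The change is 7.7 − 26.5 = -18.8 percentage points.
Relative to the original 26.5%, that is -18.8 ÷ 26.5 ≈ -70.9%.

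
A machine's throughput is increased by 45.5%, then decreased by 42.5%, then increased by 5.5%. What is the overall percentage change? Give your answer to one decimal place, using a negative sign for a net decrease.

-11.7%

The combined multiplier is 1.455 × 0.575 × 1.055 = 0.882639375.
That corresponds to a decrease of 11.7%.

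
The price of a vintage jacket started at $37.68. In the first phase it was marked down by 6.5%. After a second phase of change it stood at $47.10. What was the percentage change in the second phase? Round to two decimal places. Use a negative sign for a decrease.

After the first phase: $37.68 × 0.935 = $35.2308.
Second-phase multiplier: $47.10 ÷ $35.2308 ≈ 1.336898.
That is a change of 33.69%.

33.69%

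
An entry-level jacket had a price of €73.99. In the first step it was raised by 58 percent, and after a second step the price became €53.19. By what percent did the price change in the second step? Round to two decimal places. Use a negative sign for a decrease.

-54.50%

After the first step: €73.99 × 1.58 = €116.9042.
Second-step multiplier: €53.19 ÷ €116.9042 ≈ 0.454988.
That is a change of -54.50%.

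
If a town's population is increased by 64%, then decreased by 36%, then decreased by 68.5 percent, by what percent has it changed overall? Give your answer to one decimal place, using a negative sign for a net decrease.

A 64% increase multiplies by 1.64.
Then a 36% decrease: 1.64 × 0.64 = 1.0496.
Then a 68.5% decrease: 1.0496 × 0.315 = 0.330624.
Overall factor 0.330624, i.e. -66.9%.

-66.9%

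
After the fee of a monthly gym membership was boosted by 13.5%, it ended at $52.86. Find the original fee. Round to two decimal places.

$46.57

The overall multiplier applied was 1.135.
So the original fee was $52.86 ÷ 1.135 ≈ $46.57.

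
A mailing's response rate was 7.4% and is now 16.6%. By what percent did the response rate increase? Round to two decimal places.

The change is 16.6 − 7.4 = 9.2 percentage points.
Relative to the original 7.4%, that is 9.2 ÷ 7.4 ≈ 124.32%.
So the response rate rose by 124.32%.

124.32%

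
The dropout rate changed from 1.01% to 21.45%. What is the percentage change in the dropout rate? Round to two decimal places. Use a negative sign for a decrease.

The change is 21.45 − 1.01 = 20.44 percentage points.
Relative to the original 1.01%, that is 20.44 ÷ 1.01 ≈ 2023.76%.

2023.76%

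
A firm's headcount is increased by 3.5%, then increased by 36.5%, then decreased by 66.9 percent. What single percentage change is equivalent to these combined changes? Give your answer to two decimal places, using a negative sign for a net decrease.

A 3.5% increase multiplies by 1.035.
Then a 36.5% increase: 1.035 × 1.365 = 1.412775.
Then a 66.9% decrease: 1.412775 × 0.331 = 0.467628525.
Overall factor 0.467628525, i.e. -53.24%.

-53.24%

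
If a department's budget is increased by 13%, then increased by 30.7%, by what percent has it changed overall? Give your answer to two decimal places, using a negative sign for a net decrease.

47.69%

A 13% increase multiplies by 1.13.
Then a 30.7% increase: 1.13 × 1.307 = 1.47691.
Overall factor 1.47691, i.e. 47.69%.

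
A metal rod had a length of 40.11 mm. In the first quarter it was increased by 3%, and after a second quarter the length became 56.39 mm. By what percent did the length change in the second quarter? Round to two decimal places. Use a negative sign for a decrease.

After the first quarter: 40.11 × 1.03 = 41.3133.
Second-quarter multiplier: 56.39 ÷ 41.3133 ≈ 1.364936.
That is a change of 36.49%.

36.49%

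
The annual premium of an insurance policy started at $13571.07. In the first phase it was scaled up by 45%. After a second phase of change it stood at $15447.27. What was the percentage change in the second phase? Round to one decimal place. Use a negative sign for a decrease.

After the first phase: $13571.07 × 1.45 = $19678.0515.
Second-phase multiplier: $15447.27 ÷ $19678.0515 ≈ 0.785.
That is a change of -21.5%.

-21.5%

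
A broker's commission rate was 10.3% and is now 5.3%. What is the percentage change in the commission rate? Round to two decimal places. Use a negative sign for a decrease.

The change is 5.3 − 10.3 = -5.0 percentage points.
Relative to the original 10.3%, that is -5.0 ÷ 10.3 ≈ -48.54%.

-48.54%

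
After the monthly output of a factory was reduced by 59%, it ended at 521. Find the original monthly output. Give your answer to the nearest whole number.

1,271

The overall multiplier applied was 0.41.
So the original monthly output was 521 ÷ 0.41 ≈ 1,271.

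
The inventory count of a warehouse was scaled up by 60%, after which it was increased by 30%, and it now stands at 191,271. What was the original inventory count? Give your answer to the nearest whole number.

91,957

Undoing the 30% increase: 191,271 ÷ 1.3 ≈ 147131.538462.
Undoing the 60% increase: 147131.538462 ÷ 1.6 ≈ 91,957.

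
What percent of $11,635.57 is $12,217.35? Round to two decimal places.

$12,217.35 ÷ $11,635.57 ≈ 105.00%.

105.00%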